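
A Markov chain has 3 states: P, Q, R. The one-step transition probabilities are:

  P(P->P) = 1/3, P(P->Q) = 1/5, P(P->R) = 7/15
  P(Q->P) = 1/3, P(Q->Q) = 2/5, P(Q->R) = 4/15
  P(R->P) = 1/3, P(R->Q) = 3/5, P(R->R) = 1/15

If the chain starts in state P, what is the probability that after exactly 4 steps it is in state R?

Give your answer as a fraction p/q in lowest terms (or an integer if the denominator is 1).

Answer: 518/1875

Derivation:
Computing P^4 by repeated multiplication:
P^1 =
  P: [1/3, 1/5, 7/15]
  Q: [1/3, 2/5, 4/15]
  R: [1/3, 3/5, 1/15]
P^2 =
  P: [1/3, 32/75, 6/25]
  Q: [1/3, 29/75, 7/25]
  R: [1/3, 26/75, 8/25]
P^3 =
  P: [1/3, 143/375, 107/375]
  Q: [1/3, 146/375, 104/375]
  R: [1/3, 149/375, 101/375]
P^4 =
  P: [1/3, 244/625, 518/1875]
  Q: [1/3, 243/625, 521/1875]
  R: [1/3, 242/625, 524/1875]

(P^4)[P -> R] = 518/1875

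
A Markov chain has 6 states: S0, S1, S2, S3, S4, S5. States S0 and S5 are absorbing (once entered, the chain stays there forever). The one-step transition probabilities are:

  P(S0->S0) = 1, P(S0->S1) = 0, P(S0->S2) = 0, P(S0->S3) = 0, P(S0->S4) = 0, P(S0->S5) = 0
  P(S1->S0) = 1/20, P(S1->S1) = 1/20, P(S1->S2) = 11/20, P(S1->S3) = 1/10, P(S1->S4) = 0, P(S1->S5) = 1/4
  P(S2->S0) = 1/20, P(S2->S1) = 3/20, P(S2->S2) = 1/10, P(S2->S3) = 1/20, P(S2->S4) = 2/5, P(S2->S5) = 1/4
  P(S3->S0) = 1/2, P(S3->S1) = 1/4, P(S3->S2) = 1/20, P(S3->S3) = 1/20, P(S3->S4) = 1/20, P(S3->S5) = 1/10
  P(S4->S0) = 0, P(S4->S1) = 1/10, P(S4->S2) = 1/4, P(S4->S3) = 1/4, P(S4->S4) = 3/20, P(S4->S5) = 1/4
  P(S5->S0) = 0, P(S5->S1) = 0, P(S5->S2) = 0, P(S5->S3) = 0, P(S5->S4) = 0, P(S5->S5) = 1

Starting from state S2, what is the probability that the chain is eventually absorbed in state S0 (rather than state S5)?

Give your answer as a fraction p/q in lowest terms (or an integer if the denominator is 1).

Let a_i = P(absorbed in S0 | start in state i).
Boundary conditions: a_S0 = 1, a_S5 = 0.
For each transient state i, a_i = sum_j P(i->j) * a_j:
  a_S1 = 1/20*a_S0 + 1/20*a_S1 + 11/20*a_S2 + 1/10*a_S3 + 0*a_S4 + 1/4*a_S5
  a_S2 = 1/20*a_S0 + 3/20*a_S1 + 1/10*a_S2 + 1/20*a_S3 + 2/5*a_S4 + 1/4*a_S5
  a_S3 = 1/2*a_S0 + 1/4*a_S1 + 1/20*a_S2 + 1/20*a_S3 + 1/20*a_S4 + 1/10*a_S5
  a_S4 = 0*a_S0 + 1/10*a_S1 + 1/4*a_S2 + 1/4*a_S3 + 3/20*a_S4 + 1/4*a_S5

Substituting a_S0 = 1 and a_S5 = 0, rearrange to (I - Q) a = r where r[i] = P(i -> S0):
  [19/20, -11/20, -1/10, 0] . (a_S1, a_S2, a_S3, a_S4) = 1/20
  [-3/20, 9/10, -1/20, -2/5] . (a_S1, a_S2, a_S3, a_S4) = 1/20
  [-1/4, -1/20, 19/20, -1/20] . (a_S1, a_S2, a_S3, a_S4) = 1/2
  [-1/10, -1/4, -1/4, 17/20] . (a_S1, a_S2, a_S3, a_S4) = 0

Solving yields:
  a_S1 = 20034/73247
  a_S2 = 19583/73247
  a_S3 = 45993/73247
  a_S4 = 21644/73247

Starting state is S2, so the absorption probability is a_S2 = 19583/73247.

Answer: 19583/73247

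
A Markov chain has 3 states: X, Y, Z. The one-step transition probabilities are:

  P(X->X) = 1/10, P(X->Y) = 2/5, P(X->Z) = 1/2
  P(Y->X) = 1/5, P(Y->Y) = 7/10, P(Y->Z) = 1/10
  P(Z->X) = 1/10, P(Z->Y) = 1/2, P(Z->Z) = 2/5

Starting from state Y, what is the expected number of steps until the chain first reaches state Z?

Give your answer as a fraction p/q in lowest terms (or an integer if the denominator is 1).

Answer: 110/19

Derivation:
Let h_i = expected steps to first reach Z from state i.
Boundary: h_Z = 0.
First-step equations for the other states:
  h_X = 1 + 1/10*h_X + 2/5*h_Y + 1/2*h_Z
  h_Y = 1 + 1/5*h_X + 7/10*h_Y + 1/10*h_Z

Substituting h_Z = 0 and rearranging gives the linear system (I - Q) h = 1:
  [9/10, -2/5] . (h_X, h_Y) = 1
  [-1/5, 3/10] . (h_X, h_Y) = 1

Solving yields:
  h_X = 70/19
  h_Y = 110/19

Starting state is Y, so the expected hitting time is h_Y = 110/19.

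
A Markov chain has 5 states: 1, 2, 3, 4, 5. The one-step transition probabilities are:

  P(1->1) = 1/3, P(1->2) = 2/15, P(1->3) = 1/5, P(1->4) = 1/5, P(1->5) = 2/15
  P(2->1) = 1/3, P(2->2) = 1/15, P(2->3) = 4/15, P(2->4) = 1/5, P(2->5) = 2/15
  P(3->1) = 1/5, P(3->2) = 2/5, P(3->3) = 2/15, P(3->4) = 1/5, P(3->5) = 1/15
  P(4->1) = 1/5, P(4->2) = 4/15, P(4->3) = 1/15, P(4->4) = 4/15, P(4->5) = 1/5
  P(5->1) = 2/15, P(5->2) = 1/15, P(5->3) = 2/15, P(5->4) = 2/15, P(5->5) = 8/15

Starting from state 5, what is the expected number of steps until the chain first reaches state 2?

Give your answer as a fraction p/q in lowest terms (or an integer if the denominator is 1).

Let h_i = expected steps to first reach 2 from state i.
Boundary: h_2 = 0.
First-step equations for the other states:
  h_1 = 1 + 1/3*h_1 + 2/15*h_2 + 1/5*h_3 + 1/5*h_4 + 2/15*h_5
  h_3 = 1 + 1/5*h_1 + 2/5*h_2 + 2/15*h_3 + 1/5*h_4 + 1/15*h_5
  h_4 = 1 + 1/5*h_1 + 4/15*h_2 + 1/15*h_3 + 4/15*h_4 + 1/5*h_5
  h_5 = 1 + 2/15*h_1 + 1/15*h_2 + 2/15*h_3 + 2/15*h_4 + 8/15*h_5

Substituting h_2 = 0 and rearranging gives the linear system (I - Q) h = 1:
  [2/3, -1/5, -1/5, -2/15] . (h_1, h_3, h_4, h_5) = 1
  [-1/5, 13/15, -1/5, -1/15] . (h_1, h_3, h_4, h_5) = 1
  [-1/5, -1/15, 11/15, -1/5] . (h_1, h_3, h_4, h_5) = 1
  [-2/15, -2/15, -2/15, 7/15] . (h_1, h_3, h_4, h_5) = 1

Solving yields:
  h_1 = 505/93
  h_3 = 374/93
  h_4 = 457/93
  h_5 = 581/93

Starting state is 5, so the expected hitting time is h_5 = 581/93.

Answer: 581/93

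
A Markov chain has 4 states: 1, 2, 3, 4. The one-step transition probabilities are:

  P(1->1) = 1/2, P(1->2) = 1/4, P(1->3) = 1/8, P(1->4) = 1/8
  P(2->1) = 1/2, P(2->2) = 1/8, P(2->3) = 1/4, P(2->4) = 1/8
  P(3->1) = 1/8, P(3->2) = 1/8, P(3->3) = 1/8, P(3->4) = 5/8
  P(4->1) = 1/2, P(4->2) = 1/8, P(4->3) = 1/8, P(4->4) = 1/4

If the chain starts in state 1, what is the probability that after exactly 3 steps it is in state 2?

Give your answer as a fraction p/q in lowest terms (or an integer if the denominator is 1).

Computing P^3 by repeated multiplication:
P^1 =
  1: [1/2, 1/4, 1/8, 1/8]
  2: [1/2, 1/8, 1/4, 1/8]
  3: [1/8, 1/8, 1/8, 5/8]
  4: [1/2, 1/8, 1/8, 1/4]
P^2 =
  1: [29/64, 3/16, 5/32, 13/64]
  2: [13/32, 3/16, 9/64, 17/64]
  3: [29/64, 9/64, 9/64, 17/64]
  4: [29/64, 3/16, 9/64, 7/32]
P^3 =
  1: [113/256, 93/512, 19/128, 117/512]
  2: [229/512, 45/256, 19/128, 117/512]
  3: [229/512, 93/512, 73/512, 117/512]
  4: [229/512, 93/512, 19/128, 57/256]

(P^3)[1 -> 2] = 93/512

Answer: 93/512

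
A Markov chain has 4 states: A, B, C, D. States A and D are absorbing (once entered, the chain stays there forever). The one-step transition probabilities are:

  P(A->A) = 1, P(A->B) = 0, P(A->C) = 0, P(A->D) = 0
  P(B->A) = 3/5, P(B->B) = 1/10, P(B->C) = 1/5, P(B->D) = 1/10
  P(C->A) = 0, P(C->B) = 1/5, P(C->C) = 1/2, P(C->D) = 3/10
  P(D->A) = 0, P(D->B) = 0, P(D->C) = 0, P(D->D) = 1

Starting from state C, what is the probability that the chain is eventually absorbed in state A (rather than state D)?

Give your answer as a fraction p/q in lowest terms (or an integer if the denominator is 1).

Answer: 12/41

Derivation:
Let a_i = P(absorbed in A | start in state i).
Boundary conditions: a_A = 1, a_D = 0.
For each transient state i, a_i = sum_j P(i->j) * a_j:
  a_B = 3/5*a_A + 1/10*a_B + 1/5*a_C + 1/10*a_D
  a_C = 0*a_A + 1/5*a_B + 1/2*a_C + 3/10*a_D

Substituting a_A = 1 and a_D = 0, rearrange to (I - Q) a = r where r[i] = P(i -> A):
  [9/10, -1/5] . (a_B, a_C) = 3/5
  [-1/5, 1/2] . (a_B, a_C) = 0

Solving yields:
  a_B = 30/41
  a_C = 12/41

Starting state is C, so the absorption probability is a_C = 12/41.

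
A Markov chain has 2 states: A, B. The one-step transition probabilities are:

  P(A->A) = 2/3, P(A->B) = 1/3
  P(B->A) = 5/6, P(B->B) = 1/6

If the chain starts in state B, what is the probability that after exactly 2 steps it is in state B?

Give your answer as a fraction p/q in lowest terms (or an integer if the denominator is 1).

Computing P^2 by repeated multiplication:
P^1 =
  A: [2/3, 1/3]
  B: [5/6, 1/6]
P^2 =
  A: [13/18, 5/18]
  B: [25/36, 11/36]

(P^2)[B -> B] = 11/36

Answer: 11/36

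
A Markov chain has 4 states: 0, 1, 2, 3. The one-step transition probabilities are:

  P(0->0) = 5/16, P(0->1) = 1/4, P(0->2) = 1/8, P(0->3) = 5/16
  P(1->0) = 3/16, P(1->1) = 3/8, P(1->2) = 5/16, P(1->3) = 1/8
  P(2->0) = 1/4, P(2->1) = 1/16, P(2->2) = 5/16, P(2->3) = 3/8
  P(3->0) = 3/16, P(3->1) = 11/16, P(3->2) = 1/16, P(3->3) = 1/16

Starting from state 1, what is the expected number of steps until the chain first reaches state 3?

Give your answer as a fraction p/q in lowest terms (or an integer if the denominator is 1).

Answer: 3632/857

Derivation:
Let h_i = expected steps to first reach 3 from state i.
Boundary: h_3 = 0.
First-step equations for the other states:
  h_0 = 1 + 5/16*h_0 + 1/4*h_1 + 1/8*h_2 + 5/16*h_3
  h_1 = 1 + 3/16*h_0 + 3/8*h_1 + 5/16*h_2 + 1/8*h_3
  h_2 = 1 + 1/4*h_0 + 1/16*h_1 + 5/16*h_2 + 3/8*h_3

Substituting h_3 = 0 and rearranging gives the linear system (I - Q) h = 1:
  [11/16, -1/4, -1/8] . (h_0, h_1, h_2) = 1
  [-3/16, 5/8, -5/16] . (h_0, h_1, h_2) = 1
  [-1/4, -1/16, 11/16] . (h_0, h_1, h_2) = 1

Solving yields:
  h_0 = 3056/857
  h_1 = 3632/857
  h_2 = 2688/857

Starting state is 1, so the expected hitting time is h_1 = 3632/857.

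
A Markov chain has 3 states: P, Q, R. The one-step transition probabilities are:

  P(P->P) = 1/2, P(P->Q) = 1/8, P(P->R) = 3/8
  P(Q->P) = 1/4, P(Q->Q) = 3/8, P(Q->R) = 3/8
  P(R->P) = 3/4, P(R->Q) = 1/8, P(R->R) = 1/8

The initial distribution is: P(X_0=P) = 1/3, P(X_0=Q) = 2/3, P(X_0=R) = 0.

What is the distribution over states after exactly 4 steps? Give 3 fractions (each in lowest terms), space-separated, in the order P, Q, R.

Answer: 409/768 259/1536 153/512

Derivation:
Propagating the distribution step by step (d_{t+1} = d_t * P):
d_0 = (P=1/3, Q=2/3, R=0)
  d_1[P] = 1/3*1/2 + 2/3*1/4 + 0*3/4 = 1/3
  d_1[Q] = 1/3*1/8 + 2/3*3/8 + 0*1/8 = 7/24
  d_1[R] = 1/3*3/8 + 2/3*3/8 + 0*1/8 = 3/8
d_1 = (P=1/3, Q=7/24, R=3/8)
  d_2[P] = 1/3*1/2 + 7/24*1/4 + 3/8*3/4 = 25/48
  d_2[Q] = 1/3*1/8 + 7/24*3/8 + 3/8*1/8 = 19/96
  d_2[R] = 1/3*3/8 + 7/24*3/8 + 3/8*1/8 = 9/32
d_2 = (P=25/48, Q=19/96, R=9/32)
  d_3[P] = 25/48*1/2 + 19/96*1/4 + 9/32*3/4 = 25/48
  d_3[Q] = 25/48*1/8 + 19/96*3/8 + 9/32*1/8 = 67/384
  d_3[R] = 25/48*3/8 + 19/96*3/8 + 9/32*1/8 = 39/128
d_3 = (P=25/48, Q=67/384, R=39/128)
  d_4[P] = 25/48*1/2 + 67/384*1/4 + 39/128*3/4 = 409/768
  d_4[Q] = 25/48*1/8 + 67/384*3/8 + 39/128*1/8 = 259/1536
  d_4[R] = 25/48*3/8 + 67/384*3/8 + 39/128*1/8 = 153/512
d_4 = (P=409/768, Q=259/1536, R=153/512)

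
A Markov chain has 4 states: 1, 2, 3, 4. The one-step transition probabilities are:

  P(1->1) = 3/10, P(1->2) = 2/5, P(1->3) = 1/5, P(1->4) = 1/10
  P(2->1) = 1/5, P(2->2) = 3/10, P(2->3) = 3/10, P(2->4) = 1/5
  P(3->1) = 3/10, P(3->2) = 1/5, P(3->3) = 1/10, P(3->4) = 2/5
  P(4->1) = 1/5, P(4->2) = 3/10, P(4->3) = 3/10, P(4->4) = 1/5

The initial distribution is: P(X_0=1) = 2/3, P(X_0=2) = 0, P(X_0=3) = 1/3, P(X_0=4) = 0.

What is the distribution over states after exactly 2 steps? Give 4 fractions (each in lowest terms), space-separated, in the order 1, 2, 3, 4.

Answer: 37/150 47/150 71/300 61/300

Derivation:
Propagating the distribution step by step (d_{t+1} = d_t * P):
d_0 = (1=2/3, 2=0, 3=1/3, 4=0)
  d_1[1] = 2/3*3/10 + 0*1/5 + 1/3*3/10 + 0*1/5 = 3/10
  d_1[2] = 2/3*2/5 + 0*3/10 + 1/3*1/5 + 0*3/10 = 1/3
  d_1[3] = 2/3*1/5 + 0*3/10 + 1/3*1/10 + 0*3/10 = 1/6
  d_1[4] = 2/3*1/10 + 0*1/5 + 1/3*2/5 + 0*1/5 = 1/5
d_1 = (1=3/10, 2=1/3, 3=1/6, 4=1/5)
  d_2[1] = 3/10*3/10 + 1/3*1/5 + 1/6*3/10 + 1/5*1/5 = 37/150
  d_2[2] = 3/10*2/5 + 1/3*3/10 + 1/6*1/5 + 1/5*3/10 = 47/150
  d_2[3] = 3/10*1/5 + 1/3*3/10 + 1/6*1/10 + 1/5*3/10 = 71/300
  d_2[4] = 3/10*1/10 + 1/3*1/5 + 1/6*2/5 + 1/5*1/5 = 61/300
d_2 = (1=37/150, 2=47/150, 3=71/300, 4=61/300)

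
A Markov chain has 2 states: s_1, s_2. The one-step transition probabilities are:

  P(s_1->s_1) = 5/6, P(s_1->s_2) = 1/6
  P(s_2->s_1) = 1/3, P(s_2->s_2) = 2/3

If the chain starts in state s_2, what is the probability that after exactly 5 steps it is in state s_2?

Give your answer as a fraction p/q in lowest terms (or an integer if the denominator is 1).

Answer: 17/48

Derivation:
Computing P^5 by repeated multiplication:
P^1 =
  s_1: [5/6, 1/6]
  s_2: [1/3, 2/3]
P^2 =
  s_1: [3/4, 1/4]
  s_2: [1/2, 1/2]
P^3 =
  s_1: [17/24, 7/24]
  s_2: [7/12, 5/12]
P^4 =
  s_1: [11/16, 5/16]
  s_2: [5/8, 3/8]
P^5 =
  s_1: [65/96, 31/96]
  s_2: [31/48, 17/48]

(P^5)[s_2 -> s_2] = 17/48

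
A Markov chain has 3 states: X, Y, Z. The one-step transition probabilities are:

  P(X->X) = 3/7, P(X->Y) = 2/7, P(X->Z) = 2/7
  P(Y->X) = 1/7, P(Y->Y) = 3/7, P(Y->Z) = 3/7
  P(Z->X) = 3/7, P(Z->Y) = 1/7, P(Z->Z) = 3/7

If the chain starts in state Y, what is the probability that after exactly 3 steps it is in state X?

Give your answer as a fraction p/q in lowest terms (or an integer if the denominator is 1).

Answer: 17/49

Derivation:
Computing P^3 by repeated multiplication:
P^1 =
  X: [3/7, 2/7, 2/7]
  Y: [1/7, 3/7, 3/7]
  Z: [3/7, 1/7, 3/7]
P^2 =
  X: [17/49, 2/7, 18/49]
  Y: [15/49, 2/7, 20/49]
  Z: [19/49, 12/49, 18/49]
P^3 =
  X: [17/49, 94/343, 130/343]
  Y: [17/49, 92/343, 132/343]
  Z: [123/343, 92/343, 128/343]

(P^3)[Y -> X] = 17/49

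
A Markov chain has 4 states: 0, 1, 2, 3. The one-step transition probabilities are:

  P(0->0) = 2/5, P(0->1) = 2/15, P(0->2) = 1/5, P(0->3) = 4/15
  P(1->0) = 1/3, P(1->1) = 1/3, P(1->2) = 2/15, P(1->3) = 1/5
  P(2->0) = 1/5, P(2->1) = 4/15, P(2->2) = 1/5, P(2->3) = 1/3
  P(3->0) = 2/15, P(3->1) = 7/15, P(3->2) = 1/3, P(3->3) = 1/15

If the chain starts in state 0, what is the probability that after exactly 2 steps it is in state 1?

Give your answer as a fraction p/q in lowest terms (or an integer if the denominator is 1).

Answer: 62/225

Derivation:
Computing P^2 by repeated multiplication:
P^1 =
  0: [2/5, 2/15, 1/5, 4/15]
  1: [1/3, 1/3, 2/15, 1/5]
  2: [1/5, 4/15, 1/5, 1/3]
  3: [2/15, 7/15, 1/3, 1/15]
P^2 =
  0: [7/25, 62/225, 17/75, 49/225]
  1: [67/225, 64/225, 46/225, 16/75]
  2: [19/75, 73/225, 17/75, 44/225]
  3: [64/225, 22/75, 8/45, 11/45]

(P^2)[0 -> 1] = 62/225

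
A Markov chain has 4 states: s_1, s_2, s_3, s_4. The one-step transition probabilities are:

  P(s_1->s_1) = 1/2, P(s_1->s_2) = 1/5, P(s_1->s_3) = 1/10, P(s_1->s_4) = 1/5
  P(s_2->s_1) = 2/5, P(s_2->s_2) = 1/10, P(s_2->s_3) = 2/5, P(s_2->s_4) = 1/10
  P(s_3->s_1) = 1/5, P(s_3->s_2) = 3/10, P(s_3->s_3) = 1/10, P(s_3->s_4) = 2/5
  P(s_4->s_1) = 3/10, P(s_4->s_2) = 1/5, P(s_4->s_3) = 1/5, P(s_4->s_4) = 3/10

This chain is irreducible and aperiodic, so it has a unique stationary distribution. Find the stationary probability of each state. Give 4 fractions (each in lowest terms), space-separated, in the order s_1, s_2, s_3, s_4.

Answer: 355/942 187/942 173/942 227/942

Derivation:
The stationary distribution satisfies pi = pi * P, i.e.:
  pi_s_1 = 1/2*pi_s_1 + 2/5*pi_s_2 + 1/5*pi_s_3 + 3/10*pi_s_4
  pi_s_2 = 1/5*pi_s_1 + 1/10*pi_s_2 + 3/10*pi_s_3 + 1/5*pi_s_4
  pi_s_3 = 1/10*pi_s_1 + 2/5*pi_s_2 + 1/10*pi_s_3 + 1/5*pi_s_4
  pi_s_4 = 1/5*pi_s_1 + 1/10*pi_s_2 + 2/5*pi_s_3 + 3/10*pi_s_4
with normalization: pi_s_1 + pi_s_2 + pi_s_3 + pi_s_4 = 1.

Using the first 3 balance equations plus normalization, the linear system A*pi = b is:
  [-1/2, 2/5, 1/5, 3/10] . pi = 0
  [1/5, -9/10, 3/10, 1/5] . pi = 0
  [1/10, 2/5, -9/10, 1/5] . pi = 0
  [1, 1, 1, 1] . pi = 1

Solving yields:
  pi_s_1 = 355/942
  pi_s_2 = 187/942
  pi_s_3 = 173/942
  pi_s_4 = 227/942

Verification (pi * P):
  355/942*1/2 + 187/942*2/5 + 173/942*1/5 + 227/942*3/10 = 355/942 = pi_s_1  (ok)
  355/942*1/5 + 187/942*1/10 + 173/942*3/10 + 227/942*1/5 = 187/942 = pi_s_2  (ok)
  355/942*1/10 + 187/942*2/5 + 173/942*1/10 + 227/942*1/5 = 173/942 = pi_s_3  (ok)
  355/942*1/5 + 187/942*1/10 + 173/942*2/5 + 227/942*3/10 = 227/942 = pi_s_4  (ok)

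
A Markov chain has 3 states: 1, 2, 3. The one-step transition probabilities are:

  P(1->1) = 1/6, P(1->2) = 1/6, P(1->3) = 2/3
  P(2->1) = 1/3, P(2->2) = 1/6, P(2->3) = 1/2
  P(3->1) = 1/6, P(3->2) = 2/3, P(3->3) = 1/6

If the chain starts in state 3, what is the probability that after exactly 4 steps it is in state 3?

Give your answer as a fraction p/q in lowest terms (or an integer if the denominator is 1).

Computing P^4 by repeated multiplication:
P^1 =
  1: [1/6, 1/6, 2/3]
  2: [1/3, 1/6, 1/2]
  3: [1/6, 2/3, 1/6]
P^2 =
  1: [7/36, 1/2, 11/36]
  2: [7/36, 5/12, 7/18]
  3: [5/18, 1/4, 17/36]
P^3 =
  1: [1/4, 23/72, 31/72]
  2: [17/72, 13/36, 29/72]
  3: [5/24, 29/72, 7/18]
P^4 =
  1: [95/432, 55/144, 43/108]
  2: [49/216, 53/144, 175/432]
  3: [101/432, 13/36, 175/432]

(P^4)[3 -> 3] = 175/432

Answer: 175/432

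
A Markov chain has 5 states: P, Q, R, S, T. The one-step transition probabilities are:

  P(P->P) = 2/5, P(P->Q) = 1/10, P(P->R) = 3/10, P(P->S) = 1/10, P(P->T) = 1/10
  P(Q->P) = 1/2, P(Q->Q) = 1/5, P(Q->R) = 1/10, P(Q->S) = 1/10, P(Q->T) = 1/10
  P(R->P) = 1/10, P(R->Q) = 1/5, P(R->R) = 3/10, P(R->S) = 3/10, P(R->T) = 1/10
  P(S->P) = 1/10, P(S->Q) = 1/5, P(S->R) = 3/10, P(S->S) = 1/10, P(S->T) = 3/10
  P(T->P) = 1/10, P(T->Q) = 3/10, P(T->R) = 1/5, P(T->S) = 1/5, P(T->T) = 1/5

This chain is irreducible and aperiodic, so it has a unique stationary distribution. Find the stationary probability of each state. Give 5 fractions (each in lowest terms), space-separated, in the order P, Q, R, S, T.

The stationary distribution satisfies pi = pi * P, i.e.:
  pi_P = 2/5*pi_P + 1/2*pi_Q + 1/10*pi_R + 1/10*pi_S + 1/10*pi_T
  pi_Q = 1/10*pi_P + 1/5*pi_Q + 1/5*pi_R + 1/5*pi_S + 3/10*pi_T
  pi_R = 3/10*pi_P + 1/10*pi_Q + 3/10*pi_R + 3/10*pi_S + 1/5*pi_T
  pi_S = 1/10*pi_P + 1/10*pi_Q + 3/10*pi_R + 1/10*pi_S + 1/5*pi_T
  pi_T = 1/10*pi_P + 1/10*pi_Q + 1/10*pi_R + 3/10*pi_S + 1/5*pi_T
with normalization: pi_P + pi_Q + pi_R + pi_S + pi_T = 1.

Using the first 4 balance equations plus normalization, the linear system A*pi = b is:
  [-3/5, 1/2, 1/10, 1/10, 1/10] . pi = 0
  [1/10, -4/5, 1/5, 1/5, 3/10] . pi = 0
  [3/10, 1/10, -7/10, 3/10, 1/5] . pi = 0
  [1/10, 1/10, 3/10, -9/10, 1/5] . pi = 0
  [1, 1, 1, 1, 1] . pi = 1

Solving yields:
  pi_P = 257/1023
  pi_Q = 194/1023
  pi_R = 23/93
  pi_S = 56/341
  pi_T = 151/1023

Verification (pi * P):
  257/1023*2/5 + 194/1023*1/2 + 23/93*1/10 + 56/341*1/10 + 151/1023*1/10 = 257/1023 = pi_P  (ok)
  257/1023*1/10 + 194/1023*1/5 + 23/93*1/5 + 56/341*1/5 + 151/1023*3/10 = 194/1023 = pi_Q  (ok)
  257/1023*3/10 + 194/1023*1/10 + 23/93*3/10 + 56/341*3/10 + 151/1023*1/5 = 23/93 = pi_R  (ok)
  257/1023*1/10 + 194/1023*1/10 + 23/93*3/10 + 56/341*1/10 + 151/1023*1/5 = 56/341 = pi_S  (ok)
  257/1023*1/10 + 194/1023*1/10 + 23/93*1/10 + 56/341*3/10 + 151/1023*1/5 = 151/1023 = pi_T  (ok)

Answer: 257/1023 194/1023 23/93 56/341 151/1023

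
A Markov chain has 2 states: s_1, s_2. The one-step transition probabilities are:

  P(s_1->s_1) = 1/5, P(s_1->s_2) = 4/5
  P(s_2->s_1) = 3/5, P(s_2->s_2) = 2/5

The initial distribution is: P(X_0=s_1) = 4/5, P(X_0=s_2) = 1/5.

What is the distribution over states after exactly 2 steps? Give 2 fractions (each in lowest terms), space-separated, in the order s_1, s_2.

Answer: 61/125 64/125

Derivation:
Propagating the distribution step by step (d_{t+1} = d_t * P):
d_0 = (s_1=4/5, s_2=1/5)
  d_1[s_1] = 4/5*1/5 + 1/5*3/5 = 7/25
  d_1[s_2] = 4/5*4/5 + 1/5*2/5 = 18/25
d_1 = (s_1=7/25, s_2=18/25)
  d_2[s_1] = 7/25*1/5 + 18/25*3/5 = 61/125
  d_2[s_2] = 7/25*4/5 + 18/25*2/5 = 64/125
d_2 = (s_1=61/125, s_2=64/125)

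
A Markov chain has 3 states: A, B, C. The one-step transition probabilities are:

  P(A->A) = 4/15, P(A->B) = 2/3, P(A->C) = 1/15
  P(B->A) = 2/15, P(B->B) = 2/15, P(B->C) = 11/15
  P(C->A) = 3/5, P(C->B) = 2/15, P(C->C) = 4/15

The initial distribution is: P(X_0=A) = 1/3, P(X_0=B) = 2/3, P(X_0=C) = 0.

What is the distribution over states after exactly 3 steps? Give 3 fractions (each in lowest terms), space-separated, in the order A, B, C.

Answer: 3662/10125 1162/3375 2977/10125

Derivation:
Propagating the distribution step by step (d_{t+1} = d_t * P):
d_0 = (A=1/3, B=2/3, C=0)
  d_1[A] = 1/3*4/15 + 2/3*2/15 + 0*3/5 = 8/45
  d_1[B] = 1/3*2/3 + 2/3*2/15 + 0*2/15 = 14/45
  d_1[C] = 1/3*1/15 + 2/3*11/15 + 0*4/15 = 23/45
d_1 = (A=8/45, B=14/45, C=23/45)
  d_2[A] = 8/45*4/15 + 14/45*2/15 + 23/45*3/5 = 89/225
  d_2[B] = 8/45*2/3 + 14/45*2/15 + 23/45*2/15 = 154/675
  d_2[C] = 8/45*1/15 + 14/45*11/15 + 23/45*4/15 = 254/675
d_2 = (A=89/225, B=154/675, C=254/675)
  d_3[A] = 89/225*4/15 + 154/675*2/15 + 254/675*3/5 = 3662/10125
  d_3[B] = 89/225*2/3 + 154/675*2/15 + 254/675*2/15 = 1162/3375
  d_3[C] = 89/225*1/15 + 154/675*11/15 + 254/675*4/15 = 2977/10125
d_3 = (A=3662/10125, B=1162/3375, C=2977/10125)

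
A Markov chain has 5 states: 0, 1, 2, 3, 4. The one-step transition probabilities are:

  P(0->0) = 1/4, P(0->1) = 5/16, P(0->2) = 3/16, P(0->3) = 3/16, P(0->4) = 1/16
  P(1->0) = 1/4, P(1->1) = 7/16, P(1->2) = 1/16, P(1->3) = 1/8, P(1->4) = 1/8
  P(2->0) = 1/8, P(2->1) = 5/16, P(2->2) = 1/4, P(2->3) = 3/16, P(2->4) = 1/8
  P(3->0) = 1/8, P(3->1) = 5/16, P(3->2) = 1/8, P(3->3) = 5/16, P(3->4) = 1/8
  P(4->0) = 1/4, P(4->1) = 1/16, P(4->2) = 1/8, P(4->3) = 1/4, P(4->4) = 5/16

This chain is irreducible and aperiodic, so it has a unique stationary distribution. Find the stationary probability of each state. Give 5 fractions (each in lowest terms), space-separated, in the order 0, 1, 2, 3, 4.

Answer: 89/428 34/107 809/5992 1207/5992 59/428

Derivation:
The stationary distribution satisfies pi = pi * P, i.e.:
  pi_0 = 1/4*pi_0 + 1/4*pi_1 + 1/8*pi_2 + 1/8*pi_3 + 1/4*pi_4
  pi_1 = 5/16*pi_0 + 7/16*pi_1 + 5/16*pi_2 + 5/16*pi_3 + 1/16*pi_4
  pi_2 = 3/16*pi_0 + 1/16*pi_1 + 1/4*pi_2 + 1/8*pi_3 + 1/8*pi_4
  pi_3 = 3/16*pi_0 + 1/8*pi_1 + 3/16*pi_2 + 5/16*pi_3 + 1/4*pi_4
  pi_4 = 1/16*pi_0 + 1/8*pi_1 + 1/8*pi_2 + 1/8*pi_3 + 5/16*pi_4
with normalization: pi_0 + pi_1 + pi_2 + pi_3 + pi_4 = 1.

Using the first 4 balance equations plus normalization, the linear system A*pi = b is:
  [-3/4, 1/4, 1/8, 1/8, 1/4] . pi = 0
  [5/16, -9/16, 5/16, 5/16, 1/16] . pi = 0
  [3/16, 1/16, -3/4, 1/8, 1/8] . pi = 0
  [3/16, 1/8, 3/16, -11/16, 1/4] . pi = 0
  [1, 1, 1, 1, 1] . pi = 1

Solving yields:
  pi_0 = 89/428
  pi_1 = 34/107
  pi_2 = 809/5992
  pi_3 = 1207/5992
  pi_4 = 59/428

Verification (pi * P):
  89/428*1/4 + 34/107*1/4 + 809/5992*1/8 + 1207/5992*1/8 + 59/428*1/4 = 89/428 = pi_0  (ok)
  89/428*5/16 + 34/107*7/16 + 809/5992*5/16 + 1207/5992*5/16 + 59/428*1/16 = 34/107 = pi_1  (ok)
  89/428*3/16 + 34/107*1/16 + 809/5992*1/4 + 1207/5992*1/8 + 59/428*1/8 = 809/5992 = pi_2  (ok)
  89/428*3/16 + 34/107*1/8 + 809/5992*3/16 + 1207/5992*5/16 + 59/428*1/4 = 1207/5992 = pi_3  (ok)
  89/428*1/16 + 34/107*1/8 + 809/5992*1/8 + 1207/5992*1/8 + 59/428*5/16 = 59/428 = pi_4  (ok)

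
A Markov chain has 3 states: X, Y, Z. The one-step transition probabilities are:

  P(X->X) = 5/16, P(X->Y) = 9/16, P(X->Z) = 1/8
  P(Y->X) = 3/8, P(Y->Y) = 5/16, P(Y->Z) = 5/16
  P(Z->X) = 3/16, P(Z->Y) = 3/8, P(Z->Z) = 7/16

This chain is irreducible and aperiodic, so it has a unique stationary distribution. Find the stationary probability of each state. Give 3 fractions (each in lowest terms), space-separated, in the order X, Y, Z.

Answer: 69/229 93/229 67/229

Derivation:
The stationary distribution satisfies pi = pi * P, i.e.:
  pi_X = 5/16*pi_X + 3/8*pi_Y + 3/16*pi_Z
  pi_Y = 9/16*pi_X + 5/16*pi_Y + 3/8*pi_Z
  pi_Z = 1/8*pi_X + 5/16*pi_Y + 7/16*pi_Z
with normalization: pi_X + pi_Y + pi_Z = 1.

Using the first 2 balance equations plus normalization, the linear system A*pi = b is:
  [-11/16, 3/8, 3/16] . pi = 0
  [9/16, -11/16, 3/8] . pi = 0
  [1, 1, 1] . pi = 1

Solving yields:
  pi_X = 69/229
  pi_Y = 93/229
  pi_Z = 67/229

Verification (pi * P):
  69/229*5/16 + 93/229*3/8 + 67/229*3/16 = 69/229 = pi_X  (ok)
  69/229*9/16 + 93/229*5/16 + 67/229*3/8 = 93/229 = pi_Y  (ok)
  69/229*1/8 + 93/229*5/16 + 67/229*7/16 = 67/229 = pi_Z  (ok)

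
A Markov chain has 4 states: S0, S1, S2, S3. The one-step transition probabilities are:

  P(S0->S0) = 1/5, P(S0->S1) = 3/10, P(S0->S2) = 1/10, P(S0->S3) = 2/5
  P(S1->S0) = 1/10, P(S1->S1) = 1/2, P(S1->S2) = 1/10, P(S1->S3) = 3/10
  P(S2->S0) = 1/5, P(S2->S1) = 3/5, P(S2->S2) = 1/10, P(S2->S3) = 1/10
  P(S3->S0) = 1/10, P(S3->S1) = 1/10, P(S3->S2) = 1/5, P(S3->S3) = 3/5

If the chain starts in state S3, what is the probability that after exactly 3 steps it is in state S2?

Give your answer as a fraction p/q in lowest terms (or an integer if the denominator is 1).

Answer: 29/200

Derivation:
Computing P^3 by repeated multiplication:
P^1 =
  S0: [1/5, 3/10, 1/10, 2/5]
  S1: [1/10, 1/2, 1/10, 3/10]
  S2: [1/5, 3/5, 1/10, 1/10]
  S3: [1/10, 1/10, 1/5, 3/5]
P^2 =
  S0: [13/100, 31/100, 7/50, 21/50]
  S1: [3/25, 37/100, 13/100, 19/50]
  S2: [13/100, 43/100, 11/100, 33/100]
  S3: [13/100, 13/50, 4/25, 9/20]
P^3 =
  S0: [127/1000, 8/25, 71/500, 411/1000]
  S1: [1/8, 337/1000, 69/500, 2/5]
  S2: [31/250, 353/1000, 133/1000, 39/100]
  S3: [129/1000, 31/100, 29/200, 52/125]

(P^3)[S3 -> S2] = 29/200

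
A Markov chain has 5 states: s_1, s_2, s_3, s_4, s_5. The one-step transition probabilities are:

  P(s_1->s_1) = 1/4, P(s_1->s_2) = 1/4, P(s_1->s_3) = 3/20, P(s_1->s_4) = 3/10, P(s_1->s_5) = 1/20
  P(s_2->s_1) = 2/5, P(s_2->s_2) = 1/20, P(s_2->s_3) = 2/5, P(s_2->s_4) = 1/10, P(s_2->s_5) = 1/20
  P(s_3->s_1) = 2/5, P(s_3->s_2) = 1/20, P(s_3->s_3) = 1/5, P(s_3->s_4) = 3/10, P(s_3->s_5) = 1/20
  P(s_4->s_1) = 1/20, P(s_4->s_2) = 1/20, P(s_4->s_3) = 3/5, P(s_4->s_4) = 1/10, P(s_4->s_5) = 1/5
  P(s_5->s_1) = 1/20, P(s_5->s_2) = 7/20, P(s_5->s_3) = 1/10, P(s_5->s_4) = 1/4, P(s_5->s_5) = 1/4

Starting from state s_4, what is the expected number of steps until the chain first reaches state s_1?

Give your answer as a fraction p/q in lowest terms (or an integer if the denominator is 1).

Let h_i = expected steps to first reach s_1 from state i.
Boundary: h_s_1 = 0.
First-step equations for the other states:
  h_s_2 = 1 + 2/5*h_s_1 + 1/20*h_s_2 + 2/5*h_s_3 + 1/10*h_s_4 + 1/20*h_s_5
  h_s_3 = 1 + 2/5*h_s_1 + 1/20*h_s_2 + 1/5*h_s_3 + 3/10*h_s_4 + 1/20*h_s_5
  h_s_4 = 1 + 1/20*h_s_1 + 1/20*h_s_2 + 3/5*h_s_3 + 1/10*h_s_4 + 1/5*h_s_5
  h_s_5 = 1 + 1/20*h_s_1 + 7/20*h_s_2 + 1/10*h_s_3 + 1/4*h_s_4 + 1/4*h_s_5

Substituting h_s_1 = 0 and rearranging gives the linear system (I - Q) h = 1:
  [19/20, -2/5, -1/10, -1/20] . (h_s_2, h_s_3, h_s_4, h_s_5) = 1
  [-1/20, 4/5, -3/10, -1/20] . (h_s_2, h_s_3, h_s_4, h_s_5) = 1
  [-1/20, -3/5, 9/10, -1/5] . (h_s_2, h_s_3, h_s_4, h_s_5) = 1
  [-7/20, -1/10, -1/4, 3/4] . (h_s_2, h_s_3, h_s_4, h_s_5) = 1

Solving yields:
  h_s_2 = 1300/393
  h_s_3 = 465/131
  h_s_4 = 1870/393
  h_s_5 = 1940/393

Starting state is s_4, so the expected hitting time is h_s_4 = 1870/393.

Answer: 1870/393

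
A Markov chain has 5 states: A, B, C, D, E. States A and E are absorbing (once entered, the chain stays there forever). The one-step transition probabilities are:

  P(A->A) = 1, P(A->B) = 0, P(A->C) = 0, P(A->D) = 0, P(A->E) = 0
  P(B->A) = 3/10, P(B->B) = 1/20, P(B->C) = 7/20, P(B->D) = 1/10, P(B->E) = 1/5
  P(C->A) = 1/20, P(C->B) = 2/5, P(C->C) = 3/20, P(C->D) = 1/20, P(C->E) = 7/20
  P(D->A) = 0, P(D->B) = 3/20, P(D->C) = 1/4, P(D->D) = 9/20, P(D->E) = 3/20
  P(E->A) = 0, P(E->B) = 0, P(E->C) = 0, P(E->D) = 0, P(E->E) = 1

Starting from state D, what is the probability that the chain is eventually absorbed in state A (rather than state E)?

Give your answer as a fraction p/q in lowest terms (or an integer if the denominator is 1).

Let a_i = P(absorbed in A | start in state i).
Boundary conditions: a_A = 1, a_E = 0.
For each transient state i, a_i = sum_j P(i->j) * a_j:
  a_B = 3/10*a_A + 1/20*a_B + 7/20*a_C + 1/10*a_D + 1/5*a_E
  a_C = 1/20*a_A + 2/5*a_B + 3/20*a_C + 1/20*a_D + 7/20*a_E
  a_D = 0*a_A + 3/20*a_B + 1/4*a_C + 9/20*a_D + 3/20*a_E

Substituting a_A = 1 and a_E = 0, rearrange to (I - Q) a = r where r[i] = P(i -> A):
  [19/20, -7/20, -1/10] . (a_B, a_C, a_D) = 3/10
  [-2/5, 17/20, -1/20] . (a_B, a_C, a_D) = 1/20
  [-3/20, -1/4, 11/20] . (a_B, a_C, a_D) = 0

Solving yields:
  a_B = 1179/2639
  a_C = 107/377
  a_D = 662/2639

Starting state is D, so the absorption probability is a_D = 662/2639.

Answer: 662/2639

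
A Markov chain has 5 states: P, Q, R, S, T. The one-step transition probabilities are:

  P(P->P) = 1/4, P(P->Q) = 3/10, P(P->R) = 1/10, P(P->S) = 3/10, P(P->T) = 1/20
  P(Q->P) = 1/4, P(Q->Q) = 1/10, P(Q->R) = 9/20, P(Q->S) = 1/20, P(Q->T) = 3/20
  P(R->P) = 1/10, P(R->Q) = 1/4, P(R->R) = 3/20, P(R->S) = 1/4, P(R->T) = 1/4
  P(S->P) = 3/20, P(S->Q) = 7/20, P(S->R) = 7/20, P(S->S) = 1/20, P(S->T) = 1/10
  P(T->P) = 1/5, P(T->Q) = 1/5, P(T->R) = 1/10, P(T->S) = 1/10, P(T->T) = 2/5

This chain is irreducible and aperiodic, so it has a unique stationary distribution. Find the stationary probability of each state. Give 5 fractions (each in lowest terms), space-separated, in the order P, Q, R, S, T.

Answer: 7610/39987 9218/39987 9220/39987 6136/39987 289/1481

Derivation:
The stationary distribution satisfies pi = pi * P, i.e.:
  pi_P = 1/4*pi_P + 1/4*pi_Q + 1/10*pi_R + 3/20*pi_S + 1/5*pi_T
  pi_Q = 3/10*pi_P + 1/10*pi_Q + 1/4*pi_R + 7/20*pi_S + 1/5*pi_T
  pi_R = 1/10*pi_P + 9/20*pi_Q + 3/20*pi_R + 7/20*pi_S + 1/10*pi_T
  pi_S = 3/10*pi_P + 1/20*pi_Q + 1/4*pi_R + 1/20*pi_S + 1/10*pi_T
  pi_T = 1/20*pi_P + 3/20*pi_Q + 1/4*pi_R + 1/10*pi_S + 2/5*pi_T
with normalization: pi_P + pi_Q + pi_R + pi_S + pi_T = 1.

Using the first 4 balance equations plus normalization, the linear system A*pi = b is:
  [-3/4, 1/4, 1/10, 3/20, 1/5] . pi = 0
  [3/10, -9/10, 1/4, 7/20, 1/5] . pi = 0
  [1/10, 9/20, -17/20, 7/20, 1/10] . pi = 0
  [3/10, 1/20, 1/4, -19/20, 1/10] . pi = 0
  [1, 1, 1, 1, 1] . pi = 1

Solving yields:
  pi_P = 7610/39987
  pi_Q = 9218/39987
  pi_R = 9220/39987
  pi_S = 6136/39987
  pi_T = 289/1481

Verification (pi * P):
  7610/39987*1/4 + 9218/39987*1/4 + 9220/39987*1/10 + 6136/39987*3/20 + 289/1481*1/5 = 7610/39987 = pi_P  (ok)
  7610/39987*3/10 + 9218/39987*1/10 + 9220/39987*1/4 + 6136/39987*7/20 + 289/1481*1/5 = 9218/39987 = pi_Q  (ok)
  7610/39987*1/10 + 9218/39987*9/20 + 9220/39987*3/20 + 6136/39987*7/20 + 289/1481*1/10 = 9220/39987 = pi_R  (ok)
  7610/39987*3/10 + 9218/39987*1/20 + 9220/39987*1/4 + 6136/39987*1/20 + 289/1481*1/10 = 6136/39987 = pi_S  (ok)
  7610/39987*1/20 + 9218/39987*3/20 + 9220/39987*1/4 + 6136/39987*1/10 + 289/1481*2/5 = 289/1481 = pi_T  (ok)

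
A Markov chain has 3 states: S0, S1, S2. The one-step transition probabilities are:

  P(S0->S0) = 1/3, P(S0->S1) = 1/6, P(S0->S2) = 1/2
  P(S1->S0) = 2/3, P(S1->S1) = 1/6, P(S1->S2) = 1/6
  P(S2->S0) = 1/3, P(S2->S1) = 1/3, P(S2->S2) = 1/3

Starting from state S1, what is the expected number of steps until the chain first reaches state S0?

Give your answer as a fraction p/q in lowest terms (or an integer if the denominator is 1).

Answer: 5/3

Derivation:
Let h_i = expected steps to first reach S0 from state i.
Boundary: h_S0 = 0.
First-step equations for the other states:
  h_S1 = 1 + 2/3*h_S0 + 1/6*h_S1 + 1/6*h_S2
  h_S2 = 1 + 1/3*h_S0 + 1/3*h_S1 + 1/3*h_S2

Substituting h_S0 = 0 and rearranging gives the linear system (I - Q) h = 1:
  [5/6, -1/6] . (h_S1, h_S2) = 1
  [-1/3, 2/3] . (h_S1, h_S2) = 1

Solving yields:
  h_S1 = 5/3
  h_S2 = 7/3

Starting state is S1, so the expected hitting time is h_S1 = 5/3.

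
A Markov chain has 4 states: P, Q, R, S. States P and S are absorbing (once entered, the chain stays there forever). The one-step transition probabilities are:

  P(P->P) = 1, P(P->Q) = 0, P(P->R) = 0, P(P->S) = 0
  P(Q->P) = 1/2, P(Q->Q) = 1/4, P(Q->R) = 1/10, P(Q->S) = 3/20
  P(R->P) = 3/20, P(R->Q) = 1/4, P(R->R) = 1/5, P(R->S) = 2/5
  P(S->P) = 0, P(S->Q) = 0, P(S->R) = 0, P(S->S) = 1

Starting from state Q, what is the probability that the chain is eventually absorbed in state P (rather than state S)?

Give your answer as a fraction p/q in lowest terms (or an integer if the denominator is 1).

Answer: 83/115

Derivation:
Let a_i = P(absorbed in P | start in state i).
Boundary conditions: a_P = 1, a_S = 0.
For each transient state i, a_i = sum_j P(i->j) * a_j:
  a_Q = 1/2*a_P + 1/4*a_Q + 1/10*a_R + 3/20*a_S
  a_R = 3/20*a_P + 1/4*a_Q + 1/5*a_R + 2/5*a_S

Substituting a_P = 1 and a_S = 0, rearrange to (I - Q) a = r where r[i] = P(i -> P):
  [3/4, -1/10] . (a_Q, a_R) = 1/2
  [-1/4, 4/5] . (a_Q, a_R) = 3/20

Solving yields:
  a_Q = 83/115
  a_R = 19/46

Starting state is Q, so the absorption probability is a_Q = 83/115.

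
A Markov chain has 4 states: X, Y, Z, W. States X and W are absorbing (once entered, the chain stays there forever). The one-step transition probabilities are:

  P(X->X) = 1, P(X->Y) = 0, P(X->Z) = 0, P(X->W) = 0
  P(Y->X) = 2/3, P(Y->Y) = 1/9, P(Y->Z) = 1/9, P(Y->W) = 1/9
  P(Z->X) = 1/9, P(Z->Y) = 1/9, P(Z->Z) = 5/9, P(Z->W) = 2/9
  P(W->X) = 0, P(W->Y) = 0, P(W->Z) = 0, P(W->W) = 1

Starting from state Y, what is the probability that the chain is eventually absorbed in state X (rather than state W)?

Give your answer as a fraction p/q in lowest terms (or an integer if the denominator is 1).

Answer: 25/31

Derivation:
Let a_i = P(absorbed in X | start in state i).
Boundary conditions: a_X = 1, a_W = 0.
For each transient state i, a_i = sum_j P(i->j) * a_j:
  a_Y = 2/3*a_X + 1/9*a_Y + 1/9*a_Z + 1/9*a_W
  a_Z = 1/9*a_X + 1/9*a_Y + 5/9*a_Z + 2/9*a_W

Substituting a_X = 1 and a_W = 0, rearrange to (I - Q) a = r where r[i] = P(i -> X):
  [8/9, -1/9] . (a_Y, a_Z) = 2/3
  [-1/9, 4/9] . (a_Y, a_Z) = 1/9

Solving yields:
  a_Y = 25/31
  a_Z = 14/31

Starting state is Y, so the absorption probability is a_Y = 25/31.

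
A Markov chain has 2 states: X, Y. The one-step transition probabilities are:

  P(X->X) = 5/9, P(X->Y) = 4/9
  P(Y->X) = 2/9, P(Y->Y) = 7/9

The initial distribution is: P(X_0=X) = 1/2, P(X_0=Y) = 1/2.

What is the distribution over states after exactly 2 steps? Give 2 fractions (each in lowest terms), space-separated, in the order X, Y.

Propagating the distribution step by step (d_{t+1} = d_t * P):
d_0 = (X=1/2, Y=1/2)
  d_1[X] = 1/2*5/9 + 1/2*2/9 = 7/18
  d_1[Y] = 1/2*4/9 + 1/2*7/9 = 11/18
d_1 = (X=7/18, Y=11/18)
  d_2[X] = 7/18*5/9 + 11/18*2/9 = 19/54
  d_2[Y] = 7/18*4/9 + 11/18*7/9 = 35/54
d_2 = (X=19/54, Y=35/54)

Answer: 19/54 35/54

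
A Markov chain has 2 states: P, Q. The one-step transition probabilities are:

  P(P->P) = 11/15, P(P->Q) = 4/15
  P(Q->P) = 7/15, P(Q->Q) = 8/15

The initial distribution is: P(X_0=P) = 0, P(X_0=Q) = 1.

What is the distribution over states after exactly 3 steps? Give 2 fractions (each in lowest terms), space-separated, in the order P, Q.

Propagating the distribution step by step (d_{t+1} = d_t * P):
d_0 = (P=0, Q=1)
  d_1[P] = 0*11/15 + 1*7/15 = 7/15
  d_1[Q] = 0*4/15 + 1*8/15 = 8/15
d_1 = (P=7/15, Q=8/15)
  d_2[P] = 7/15*11/15 + 8/15*7/15 = 133/225
  d_2[Q] = 7/15*4/15 + 8/15*8/15 = 92/225
d_2 = (P=133/225, Q=92/225)
  d_3[P] = 133/225*11/15 + 92/225*7/15 = 2107/3375
  d_3[Q] = 133/225*4/15 + 92/225*8/15 = 1268/3375
d_3 = (P=2107/3375, Q=1268/3375)

Answer: 2107/3375 1268/3375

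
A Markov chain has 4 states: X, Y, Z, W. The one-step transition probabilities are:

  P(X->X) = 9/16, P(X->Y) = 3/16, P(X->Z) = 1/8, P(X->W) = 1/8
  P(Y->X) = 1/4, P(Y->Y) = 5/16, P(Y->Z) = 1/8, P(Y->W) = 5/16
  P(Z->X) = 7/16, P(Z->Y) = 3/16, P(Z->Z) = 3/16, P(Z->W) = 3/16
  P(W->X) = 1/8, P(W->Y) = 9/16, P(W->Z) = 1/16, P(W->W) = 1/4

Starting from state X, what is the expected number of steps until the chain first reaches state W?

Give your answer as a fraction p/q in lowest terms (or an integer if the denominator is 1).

Let h_i = expected steps to first reach W from state i.
Boundary: h_W = 0.
First-step equations for the other states:
  h_X = 1 + 9/16*h_X + 3/16*h_Y + 1/8*h_Z + 1/8*h_W
  h_Y = 1 + 1/4*h_X + 5/16*h_Y + 1/8*h_Z + 5/16*h_W
  h_Z = 1 + 7/16*h_X + 3/16*h_Y + 3/16*h_Z + 3/16*h_W

Substituting h_W = 0 and rearranging gives the linear system (I - Q) h = 1:
  [7/16, -3/16, -1/8] . (h_X, h_Y, h_Z) = 1
  [-1/4, 11/16, -1/8] . (h_X, h_Y, h_Z) = 1
  [-7/16, -3/16, 13/16] . (h_X, h_Y, h_Z) = 1

Solving yields:
  h_X = 3360/583
  h_Y = 240/53
  h_Z = 3136/583

Starting state is X, so the expected hitting time is h_X = 3360/583.

Answer: 3360/583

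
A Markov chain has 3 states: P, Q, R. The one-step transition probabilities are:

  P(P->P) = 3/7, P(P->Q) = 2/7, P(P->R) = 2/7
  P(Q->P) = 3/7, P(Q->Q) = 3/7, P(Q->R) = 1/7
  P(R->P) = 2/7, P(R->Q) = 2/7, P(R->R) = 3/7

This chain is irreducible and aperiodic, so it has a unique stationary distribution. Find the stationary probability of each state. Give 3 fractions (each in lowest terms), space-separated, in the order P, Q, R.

The stationary distribution satisfies pi = pi * P, i.e.:
  pi_P = 3/7*pi_P + 3/7*pi_Q + 2/7*pi_R
  pi_Q = 2/7*pi_P + 3/7*pi_Q + 2/7*pi_R
  pi_R = 2/7*pi_P + 1/7*pi_Q + 3/7*pi_R
with normalization: pi_P + pi_Q + pi_R = 1.

Using the first 2 balance equations plus normalization, the linear system A*pi = b is:
  [-4/7, 3/7, 2/7] . pi = 0
  [2/7, -4/7, 2/7] . pi = 0
  [1, 1, 1] . pi = 1

Solving yields:
  pi_P = 7/18
  pi_Q = 1/3
  pi_R = 5/18

Verification (pi * P):
  7/18*3/7 + 1/3*3/7 + 5/18*2/7 = 7/18 = pi_P  (ok)
  7/18*2/7 + 1/3*3/7 + 5/18*2/7 = 1/3 = pi_Q  (ok)
  7/18*2/7 + 1/3*1/7 + 5/18*3/7 = 5/18 = pi_R  (ok)

Answer: 7/18 1/3 5/18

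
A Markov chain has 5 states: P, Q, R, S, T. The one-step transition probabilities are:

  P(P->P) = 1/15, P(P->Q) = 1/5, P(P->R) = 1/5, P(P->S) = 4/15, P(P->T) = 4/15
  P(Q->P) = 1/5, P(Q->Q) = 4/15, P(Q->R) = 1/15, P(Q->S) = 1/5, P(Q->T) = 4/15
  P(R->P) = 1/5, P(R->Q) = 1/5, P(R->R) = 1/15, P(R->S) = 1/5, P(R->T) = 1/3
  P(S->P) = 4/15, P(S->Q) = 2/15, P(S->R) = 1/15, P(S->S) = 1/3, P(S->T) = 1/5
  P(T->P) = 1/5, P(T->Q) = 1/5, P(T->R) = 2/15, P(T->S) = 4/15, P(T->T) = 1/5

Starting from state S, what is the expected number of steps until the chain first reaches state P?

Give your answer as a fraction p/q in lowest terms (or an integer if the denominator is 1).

Answer: 43245/10144

Derivation:
Let h_i = expected steps to first reach P from state i.
Boundary: h_P = 0.
First-step equations for the other states:
  h_Q = 1 + 1/5*h_P + 4/15*h_Q + 1/15*h_R + 1/5*h_S + 4/15*h_T
  h_R = 1 + 1/5*h_P + 1/5*h_Q + 1/15*h_R + 1/5*h_S + 1/3*h_T
  h_S = 1 + 4/15*h_P + 2/15*h_Q + 1/15*h_R + 1/3*h_S + 1/5*h_T
  h_T = 1 + 1/5*h_P + 1/5*h_Q + 2/15*h_R + 4/15*h_S + 1/5*h_T

Substituting h_P = 0 and rearranging gives the linear system (I - Q) h = 1:
  [11/15, -1/15, -1/5, -4/15] . (h_Q, h_R, h_S, h_T) = 1
  [-1/5, 14/15, -1/5, -1/3] . (h_Q, h_R, h_S, h_T) = 1
  [-2/15, -1/15, 2/3, -1/5] . (h_Q, h_R, h_S, h_T) = 1
  [-1/5, -2/15, -4/15, 4/5] . (h_Q, h_R, h_S, h_T) = 1

Solving yields:
  h_Q = 23415/5072
  h_R = 46815/10144
  h_S = 43245/10144
  h_T = 46605/10144

Starting state is S, so the expected hitting time is h_S = 43245/10144.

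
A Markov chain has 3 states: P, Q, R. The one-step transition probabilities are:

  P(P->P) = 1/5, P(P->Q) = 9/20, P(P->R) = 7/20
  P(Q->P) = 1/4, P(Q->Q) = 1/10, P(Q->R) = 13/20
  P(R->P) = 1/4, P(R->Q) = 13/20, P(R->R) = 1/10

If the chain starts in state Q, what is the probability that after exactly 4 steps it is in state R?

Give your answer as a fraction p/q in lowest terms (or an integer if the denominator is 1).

Computing P^4 by repeated multiplication:
P^1 =
  P: [1/5, 9/20, 7/20]
  Q: [1/4, 1/10, 13/20]
  R: [1/4, 13/20, 1/10]
P^2 =
  P: [6/25, 29/80, 159/400]
  Q: [19/80, 109/200, 87/400]
  R: [19/80, 97/400, 13/25]
P^3 =
  P: [119/500, 3221/8000, 23/64]
  Q: [381/1600, 1211/4000, 3673/8000]
  R: [381/1600, 3753/8000, 1171/4000]
P^4 =
  P: [2381/10000, 60953/160000, 60951/160000]
  Q: [7619/32000, 34869/80000, 52167/160000]
  R: [7619/32000, 55097/160000, 8351/20000]

(P^4)[Q -> R] = 52167/160000

Answer: 52167/160000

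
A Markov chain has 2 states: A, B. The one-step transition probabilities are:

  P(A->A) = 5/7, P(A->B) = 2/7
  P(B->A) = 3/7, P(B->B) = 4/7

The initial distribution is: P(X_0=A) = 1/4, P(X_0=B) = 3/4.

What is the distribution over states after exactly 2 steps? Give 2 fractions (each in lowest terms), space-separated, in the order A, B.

Propagating the distribution step by step (d_{t+1} = d_t * P):
d_0 = (A=1/4, B=3/4)
  d_1[A] = 1/4*5/7 + 3/4*3/7 = 1/2
  d_1[B] = 1/4*2/7 + 3/4*4/7 = 1/2
d_1 = (A=1/2, B=1/2)
  d_2[A] = 1/2*5/7 + 1/2*3/7 = 4/7
  d_2[B] = 1/2*2/7 + 1/2*4/7 = 3/7
d_2 = (A=4/7, B=3/7)

Answer: 4/7 3/7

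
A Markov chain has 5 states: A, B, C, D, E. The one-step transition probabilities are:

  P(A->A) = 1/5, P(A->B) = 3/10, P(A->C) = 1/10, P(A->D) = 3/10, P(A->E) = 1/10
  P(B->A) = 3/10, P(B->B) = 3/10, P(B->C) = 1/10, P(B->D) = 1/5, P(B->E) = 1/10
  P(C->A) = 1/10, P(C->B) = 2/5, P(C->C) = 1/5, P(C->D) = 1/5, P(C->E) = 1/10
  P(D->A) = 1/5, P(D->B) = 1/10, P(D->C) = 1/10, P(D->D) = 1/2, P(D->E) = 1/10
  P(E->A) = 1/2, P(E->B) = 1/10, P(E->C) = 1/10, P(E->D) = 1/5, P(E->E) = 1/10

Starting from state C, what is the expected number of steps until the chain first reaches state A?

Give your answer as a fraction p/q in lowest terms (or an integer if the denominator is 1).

Answer: 1925/424

Derivation:
Let h_i = expected steps to first reach A from state i.
Boundary: h_A = 0.
First-step equations for the other states:
  h_B = 1 + 3/10*h_A + 3/10*h_B + 1/10*h_C + 1/5*h_D + 1/10*h_E
  h_C = 1 + 1/10*h_A + 2/5*h_B + 1/5*h_C + 1/5*h_D + 1/10*h_E
  h_D = 1 + 1/5*h_A + 1/10*h_B + 1/10*h_C + 1/2*h_D + 1/10*h_E
  h_E = 1 + 1/2*h_A + 1/10*h_B + 1/10*h_C + 1/5*h_D + 1/10*h_E

Substituting h_A = 0 and rearranging gives the linear system (I - Q) h = 1:
  [7/10, -1/10, -1/5, -1/10] . (h_B, h_C, h_D, h_E) = 1
  [-2/5, 4/5, -1/5, -1/10] . (h_B, h_C, h_D, h_E) = 1
  [-1/10, -1/10, 1/2, -1/10] . (h_B, h_C, h_D, h_E) = 1
  [-1/10, -1/10, -1/5, 9/10] . (h_B, h_C, h_D, h_E) = 1

Solving yields:
  h_B = 1575/424
  h_C = 1925/424
  h_D = 225/53
  h_E = 315/106

Starting state is C, so the expected hitting time is h_C = 1925/424.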